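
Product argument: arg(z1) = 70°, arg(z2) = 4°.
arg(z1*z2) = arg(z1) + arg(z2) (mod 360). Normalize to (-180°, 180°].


arg(z1*z2) = 70° + 4° = 74°
Normalized to (-180°, 180°]: 74°

74°


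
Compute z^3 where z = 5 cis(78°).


r^3 = 5^3 = 125
n*theta = 3*78° = 234° = 234° (mod 360)
a = 125*cos(234°) = -73.4732
b = 125*sin(234°) = -101.1271

125 cis(234°) = -73.4732 - 101.1271i


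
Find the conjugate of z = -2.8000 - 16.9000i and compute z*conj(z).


z_bar = -2.8000 + 16.9000i
z*z_bar = (-2.8)^2 + (-16.9)^2 = 7.84 + 285.61 = 293.45

z_bar = -2.8000 + 16.9000i, z*z_bar = 293.45


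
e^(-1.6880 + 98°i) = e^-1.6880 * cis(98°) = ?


e^-1.6880 = 0.1849
cos(98°) = -0.1392
sin(98°) = 0.9903
Real = 0.1849*(-0.1392) = -0.0257
Imag = 0.1849*0.9903 = 0.1831

-0.0257 + 0.1831i


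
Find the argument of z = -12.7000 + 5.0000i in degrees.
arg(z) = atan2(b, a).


Re = -12.7, Im = 5
arg = atan2(5, -12.7) = 158.5104 degrees

arg(z) = 158.5104 degrees


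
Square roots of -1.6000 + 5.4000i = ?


|z| = sqrt(2.56+29.16) = 5.6321
sqrt((|z|+a)/2) = sqrt((5.6321+(-1.6))/2) = sqrt(2.0160) = 1.4199
sqrt((|z|-a)/2) = sqrt((5.6321-(-1.6))/2) = sqrt(3.6160) = 1.9016

±(1.4199 + 1.9016i) i.e. 1.4199 + 1.9016i and -1.4199 - 1.9016i


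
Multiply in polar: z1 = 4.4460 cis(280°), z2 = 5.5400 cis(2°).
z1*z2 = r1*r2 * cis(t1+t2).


r = 4.4460 * 5.5400 = 24.6308
theta = 280° + 2° = 282° = 282° (mod 360)

24.6308 cis(282°)


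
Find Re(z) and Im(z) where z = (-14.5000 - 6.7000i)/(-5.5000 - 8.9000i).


Multiply by conjugate: (-14.5000 - 6.7000i)(-5.5000 + 8.9000i) / ((-5.5)^2 + (-8.9)^2)
Numerator real = -14.5*(-5.5) - (6.7)*(-8.9) = 139.38
Numerator imag = -6.7*(-5.5) - (-14.5)*(-8.9) = -92.2
Denominator = 109.46
Re(z) = 139.38/109.46 = 1.2733
Im(z) = -92.2/109.46 = -0.8423

Re(z) = 1.2733, Im(z) = -0.8423


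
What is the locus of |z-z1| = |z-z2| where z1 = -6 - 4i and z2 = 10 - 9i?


Equal distances means the locus is the perpendicular bisector of z1 and z2.
Midpoint = ((-6+10)/2, (-4+(-9))/2) = (2.0000, -6.5000)

Perpendicular bisector through (2.0000, -6.5000)


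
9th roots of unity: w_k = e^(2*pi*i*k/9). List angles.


The 9th roots of unity are cis(360k/9°) for k=0..8
Angle step = 360/9 = 40°
Primitive root: cis(40°)
Primitive root = 0.7660 + 0.6428i

9 roots at angles: 0°, 40°, 80°, 120°, 160°, 200°, 240°, 280°, 320°


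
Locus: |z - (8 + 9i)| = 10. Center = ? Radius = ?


|z - z0| = r is a circle with center z0 and radius r.
Center = (8, 9), radius = 10

Circle with center (8, 9) and radius 10


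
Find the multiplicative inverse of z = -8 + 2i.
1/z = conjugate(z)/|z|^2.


|z|^2 = 64+4 = 68
1/z = (-8 - 2i)/68

1/z = -0.1176 - 0.0294i


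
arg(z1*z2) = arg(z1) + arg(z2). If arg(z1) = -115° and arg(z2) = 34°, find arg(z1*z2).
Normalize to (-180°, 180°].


arg(z1*z2) = -115° + 34° = -81°
Normalized to (-180°, 180°]: -81°

-81°


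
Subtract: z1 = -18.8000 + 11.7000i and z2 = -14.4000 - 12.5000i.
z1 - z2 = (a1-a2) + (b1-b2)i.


Real: -18.8 + 14.4 = -4.4
Imag: 11.7 + 12.5 = 24.2

-4.4000 + 24.2000i


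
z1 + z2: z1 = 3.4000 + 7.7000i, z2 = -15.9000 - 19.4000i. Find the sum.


Real: 3.4 - 15.9 = -12.5
Imag: 7.7 - 19.4 = -11.7

-12.5000 - 11.7000i


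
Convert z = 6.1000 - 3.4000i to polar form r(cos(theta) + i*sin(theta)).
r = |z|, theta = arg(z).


r = sqrt(37.21+11.56) = sqrt(48.77) = 6.9836
theta = atan2(-3.4, 6.1) = -29.1343 degrees

r = 6.9836, theta = -29.1343 degrees


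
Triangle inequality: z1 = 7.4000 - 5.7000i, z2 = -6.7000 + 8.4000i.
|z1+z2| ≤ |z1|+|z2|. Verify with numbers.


|z1| = sqrt(7.4^2 + (-5.7)^2) = sqrt(87.25) = 9.3408
|z2| = sqrt((-6.7)^2 + 8.4^2) = sqrt(115.45) = 10.7448
z1+z2 = 0.7000 + 2.7000i
|z1+z2| = sqrt(7.78) = 2.7893
|z1|+|z2| = 9.3408 + 10.7448 = 20.0856

|z1+z2| = 2.7893 ≤ |z1|+|z2| = 20.0856 (verified)


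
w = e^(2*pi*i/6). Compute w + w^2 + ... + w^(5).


With w = e^(2*pi*i/6), all 6 of the 6th roots of unity w^0 = 1, w, ..., w^(5) sum to 0: 1 + w + ... + w^(5) = (1 - w^6)/(1 - w) = 0 since w^6 = 1, w ≠ 1.
Removing the root 1: w + w^2 + ... + w^(5) = 0 - 1 = -1

Sum = -1


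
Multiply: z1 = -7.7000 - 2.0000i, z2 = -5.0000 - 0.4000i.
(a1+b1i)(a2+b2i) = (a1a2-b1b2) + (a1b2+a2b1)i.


Real = -7.7*(-5) - (-2)*(-0.4) = 38.5 - 0.8 = 37.7
Imag = -7.7*(-0.4) - (5)*(-2) = 3.08 + 10 = 13.08

37.7000 + 13.0800i


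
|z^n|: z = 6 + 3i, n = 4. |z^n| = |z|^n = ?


|z| = sqrt(36+9) = sqrt(45) = 6.7082
|z^4| = |z|^4 = (sqrt(45))^4 = 45^2 = 2025

|z^4| = 2025


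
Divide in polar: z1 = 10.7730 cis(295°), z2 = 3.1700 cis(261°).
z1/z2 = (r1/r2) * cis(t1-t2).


r = 10.7730 / 3.1700 = 3.3984
theta = 295° - 261° = 34° = 34° (mod 360)

3.3984 cis(34°)


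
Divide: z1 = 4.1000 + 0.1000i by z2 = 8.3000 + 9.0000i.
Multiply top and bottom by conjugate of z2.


Conjugate of z2 = 8.3000 - 9.0000i
Numerator: (4.1000 + 0.1000i)(8.3000 - 9.0000i) = 34.9300 - 36.0700i
Denominator: 8.3^2 + 9^2 = 149.89
Result = (34.9300 - 36.0700i)/149.89

0.2330 - 0.2406i


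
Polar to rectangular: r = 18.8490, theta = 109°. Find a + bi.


a = 18.8490*cos(109°) = 18.8490*(-0.325568) = -6.1366
b = 18.8490*sin(109°) = 18.8490*0.94552 = 17.8221

-6.1366 + 17.8221i


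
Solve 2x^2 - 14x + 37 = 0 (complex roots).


disc = (-14)^2 - 4*2*37 = 196 - 296 = -100
sqrt(|disc|) = sqrt(100) = 10.0000
Real part = 14/(2*2) = 3.5000
Imag part = 10.0000/(2*2) = 2.5000

3.5000 ± 2.5000i


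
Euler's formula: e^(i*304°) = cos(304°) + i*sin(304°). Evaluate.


cos(304°) = 0.5592
sin(304°) = -0.8290

e^(i*304°) = 0.5592 - 0.8290i


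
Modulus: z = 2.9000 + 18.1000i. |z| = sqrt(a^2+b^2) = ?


|z| = sqrt(2.9^2 + 18.1^2) = sqrt(8.41 + 327.61) = sqrt(336.02) = 18.3308

|z| = 18.3308


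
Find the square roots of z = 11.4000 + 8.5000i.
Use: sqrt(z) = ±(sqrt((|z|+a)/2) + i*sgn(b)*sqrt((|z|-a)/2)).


|z| = sqrt(129.96+72.25) = 14.2201
sqrt((|z|+a)/2) = sqrt((14.2201+11.4)/2) = sqrt(12.8100) = 3.5791
sqrt((|z|-a)/2) = sqrt((14.2201-11.4)/2) = sqrt(1.4100) = 1.1874

±(3.5791 + 1.1874i) i.e. 3.5791 + 1.1874i and -3.5791 - 1.1874i


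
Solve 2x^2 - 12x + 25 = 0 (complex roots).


disc = (-12)^2 - 4*2*25 = 144 - 200 = -56
sqrt(|disc|) = sqrt(56) = 7.4833
Real part = 12/(2*2) = 3.0000
Imag part = 7.4833/(2*2) = 1.8708

3.0000 ± 1.8708i


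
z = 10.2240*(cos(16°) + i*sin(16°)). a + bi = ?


a = 10.2240*cos(16°) = 10.2240*0.96126 = 9.8279
b = 10.2240*sin(16°) = 10.2240*0.27564 = 2.8181

9.8279 + 2.8181i


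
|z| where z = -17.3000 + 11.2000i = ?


|z| = sqrt((-17.3)^2 + 11.2^2) = sqrt(299.29 + 125.44) = sqrt(424.73) = 20.6090

|z| = 20.6090


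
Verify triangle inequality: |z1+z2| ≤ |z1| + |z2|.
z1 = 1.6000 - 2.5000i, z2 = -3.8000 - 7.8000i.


|z1| = sqrt(1.6^2 + (-2.5)^2) = sqrt(8.81) = 2.9682
|z2| = sqrt((-3.8)^2 + (-7.8)^2) = sqrt(75.28) = 8.6764
z1+z2 = -2.2000 - 10.3000i
|z1+z2| = sqrt(110.93) = 10.5323
|z1|+|z2| = 2.9682 + 8.6764 = 11.6446

|z1+z2| = 10.5323 ≤ |z1|+|z2| = 11.6446 (verified)


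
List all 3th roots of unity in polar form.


The 3th roots of unity are cis(360k/3°) for k=0..2
Angle step = 360/3 = 120°
Primitive root: cis(120°)
Primitive root = -0.5000 + 0.8660i

3 roots at angles: 0°, 120°, 240°


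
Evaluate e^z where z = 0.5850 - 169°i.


e^0.5850 = 1.7950
cos(-169°) = -0.9816
sin(-169°) = -0.1908
Real = 1.7950*(-0.9816) = -1.7620
Imag = 1.7950*(-0.1908) = -0.3425

-1.7620 - 0.3425i


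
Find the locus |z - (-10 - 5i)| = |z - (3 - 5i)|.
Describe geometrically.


Equal distances means the locus is the perpendicular bisector of z1 and z2.
Midpoint = ((-10+3)/2, (-5+(-5))/2) = (-3.5000, -5.0000)

Perpendicular bisector through (-3.5000, -5.0000)


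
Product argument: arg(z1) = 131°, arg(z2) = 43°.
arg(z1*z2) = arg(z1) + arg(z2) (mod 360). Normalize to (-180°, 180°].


arg(z1*z2) = 131° + 43° = 174°
Normalized to (-180°, 180°]: 174°

174°


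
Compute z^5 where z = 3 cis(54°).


r^5 = 3^5 = 243
n*theta = 5*54° = 270° = 270° (mod 360)
a = 243*cos(270°) = 0
b = 243*sin(270°) = -243.0000

243 cis(270°) = 0 - 243.0000i


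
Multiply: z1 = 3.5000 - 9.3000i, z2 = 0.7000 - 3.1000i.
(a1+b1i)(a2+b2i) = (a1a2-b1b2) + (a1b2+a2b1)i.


Real = 3.5*0.7 - (-9.3)*(-3.1) = 2.45 - 28.83 = -26.38
Imag = 3.5*(-3.1) + 0.7*(-9.3) = -10.85 - (6.51) = -17.36

-26.3800 - 17.3600i


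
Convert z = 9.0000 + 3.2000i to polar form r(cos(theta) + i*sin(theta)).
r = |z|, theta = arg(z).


r = sqrt(81+10.24) = sqrt(91.24) = 9.5520
theta = atan2(3.2, 9) = 19.5731 degrees

r = 9.5520, theta = 19.5731 degrees


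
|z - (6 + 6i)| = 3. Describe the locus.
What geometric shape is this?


|z - z0| = r is a circle with center z0 and radius r.
Center = (6, 6), radius = 3

Circle with center (6, 6) and radius 3


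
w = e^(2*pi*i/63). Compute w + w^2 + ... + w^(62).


With w = e^(2*pi*i/63), all 63 of the 63th roots of unity w^0 = 1, w, ..., w^(62) sum to 0: 1 + w + ... + w^(62) = (1 - w^63)/(1 - w) = 0 since w^63 = 1, w ≠ 1.
Removing the root 1: w + w^2 + ... + w^(62) = 0 - 1 = -1

Sum = -1


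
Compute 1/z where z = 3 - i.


|z|^2 = 9+1 = 10
1/z = (3 + 1i)/10

1/z = 0.3000 + 0.1000i


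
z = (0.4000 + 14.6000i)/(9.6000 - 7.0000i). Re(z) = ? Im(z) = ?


Multiply by conjugate: (0.4000 + 14.6000i)(9.6000 + 7.0000i) / (9.6^2 + (-7)^2)
Numerator real = 0.4*9.6 + 14.6*(-7) = -98.36
Numerator imag = 14.6*9.6 - 0.4*(-7) = 142.96
Denominator = 141.16
Re(z) = -98.36/141.16 = -0.6968
Im(z) = 142.96/141.16 = 1.0128

Re(z) = -0.6968, Im(z) = 1.0128


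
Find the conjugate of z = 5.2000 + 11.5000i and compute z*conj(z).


z_bar = 5.2000 - 11.5000i
z*z_bar = 5.2^2 + 11.5^2 = 27.04 + 132.25 = 159.29

z_bar = 5.2000 - 11.5000i, z*z_bar = 159.29


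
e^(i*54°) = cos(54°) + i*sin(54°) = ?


cos(54°) = 0.5878
sin(54°) = 0.8090

e^(i*54°) = 0.5878 + 0.8090i


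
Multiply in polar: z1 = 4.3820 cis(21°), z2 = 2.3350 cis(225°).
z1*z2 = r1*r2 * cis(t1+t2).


r = 4.3820 * 2.3350 = 10.2320
theta = 21° + 225° = 246° = 246° (mod 360)

10.2320 cis(246°)


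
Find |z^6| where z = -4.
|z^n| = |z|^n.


|z| = sqrt(16+0) = sqrt(16) = 4
|z^6| = |z|^6 = 4^6 = 4096

|z^6| = 4096


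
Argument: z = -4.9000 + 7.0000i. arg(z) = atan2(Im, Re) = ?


Re = -4.9, Im = 7
arg = atan2(7, -4.9) = 124.9920 degrees

arg(z) = 124.9920 degrees


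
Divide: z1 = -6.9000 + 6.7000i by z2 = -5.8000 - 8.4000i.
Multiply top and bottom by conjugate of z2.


Conjugate of z2 = -5.8000 + 8.4000i
Numerator: (-6.9000 + 6.7000i)(-5.8000 + 8.4000i) = -16.2600 - 96.8200i
Denominator: (-5.8)^2 + (-8.4)^2 = 104.2
Result = (-16.2600 - 96.8200i)/104.2

-0.1560 - 0.9292i


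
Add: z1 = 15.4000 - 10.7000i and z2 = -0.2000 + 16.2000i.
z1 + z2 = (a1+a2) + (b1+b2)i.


Real: 15.4 - 0.2 = 15.2
Imag: -10.7 + 16.2 = 5.5

15.2000 + 5.5000i


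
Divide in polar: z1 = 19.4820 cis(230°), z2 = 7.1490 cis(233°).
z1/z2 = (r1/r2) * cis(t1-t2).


r = 19.4820 / 7.1490 = 2.7251
theta = 230° - 233° = -3° = 357° (mod 360)

2.7251 cis(357°)


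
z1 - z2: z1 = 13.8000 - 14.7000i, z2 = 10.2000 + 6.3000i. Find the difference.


Real: 13.8 - 10.2 = 3.6
Imag: -14.7 - 6.3 = -21

3.6000 - 21.0000i


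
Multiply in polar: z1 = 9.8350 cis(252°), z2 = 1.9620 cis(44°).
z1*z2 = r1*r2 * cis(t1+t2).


r = 9.8350 * 1.9620 = 19.2963
theta = 252° + 44° = 296° = 296° (mod 360)

19.2963 cis(296°)


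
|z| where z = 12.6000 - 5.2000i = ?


|z| = sqrt(12.6^2 + (-5.2)^2) = sqrt(158.76 + 27.04) = sqrt(185.8) = 13.6308

|z| = 13.6308


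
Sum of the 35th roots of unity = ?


The sum of all 35th roots of unity is 0.
Geometric series: (1 - w^35)/(1 - w) = (1-1)/(1-w) = 0 since w^35 = 1, w ≠ 1.
Alternatively: coefficient of z^34 in z^35 - 1 is 0.

0


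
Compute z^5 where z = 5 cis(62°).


r^5 = 5^5 = 3125
n*theta = 5*62° = 310° = 310° (mod 360)
a = 3125*cos(310°) = 2008.7113
b = 3125*sin(310°) = -2393.8889

3125 cis(310°) = 2008.7113 - 2393.8889i


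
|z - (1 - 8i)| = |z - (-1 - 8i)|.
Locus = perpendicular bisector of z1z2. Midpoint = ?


Equal distances means the locus is the perpendicular bisector of z1 and z2.
Midpoint = ((1+(-1))/2, (-8+(-8))/2) = (0, -8.0000)

Perpendicular bisector through (0, -8.0000)


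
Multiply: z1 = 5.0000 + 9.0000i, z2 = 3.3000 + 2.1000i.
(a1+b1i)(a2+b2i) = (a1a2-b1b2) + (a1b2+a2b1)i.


Real = 5*3.3 - 9*2.1 = 16.5 - 18.9 = -2.4
Imag = 5*2.1 + 3.3*9 = 10.5 + 29.7 = 40.2

-2.4000 + 40.2000i


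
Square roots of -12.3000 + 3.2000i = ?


|z| = sqrt(151.29+10.24) = 12.7094
sqrt((|z|+a)/2) = sqrt((12.7094+(-12.3))/2) = sqrt(0.2047) = 0.4525
sqrt((|z|-a)/2) = sqrt((12.7094-(-12.3))/2) = sqrt(12.5047) = 3.5362

±(0.4525 + 3.5362i) i.e. 0.4525 + 3.5362i and -0.4525 - 3.5362i


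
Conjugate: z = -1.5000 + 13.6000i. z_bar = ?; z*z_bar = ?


z_bar = -1.5000 - 13.6000i
z*z_bar = (-1.5)^2 + 13.6^2 = 2.25 + 184.96 = 187.21

z_bar = -1.5000 - 13.6000i, z*z_bar = 187.21


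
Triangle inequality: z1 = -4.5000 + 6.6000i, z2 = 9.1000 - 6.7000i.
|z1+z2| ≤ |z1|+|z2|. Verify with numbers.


|z1| = sqrt((-4.5)^2 + 6.6^2) = sqrt(63.81) = 7.9881
|z2| = sqrt(9.1^2 + (-6.7)^2) = sqrt(127.7) = 11.3004
z1+z2 = 4.6000 - 0.1000i
|z1+z2| = sqrt(21.17) = 4.6011
|z1|+|z2| = 7.9881 + 11.3004 = 19.2885

|z1+z2| = 4.6011 ≤ |z1|+|z2| = 19.2885 (verified)


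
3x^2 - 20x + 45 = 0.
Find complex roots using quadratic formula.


disc = (-20)^2 - 4*3*45 = 400 - 540 = -140
sqrt(|disc|) = sqrt(140) = 11.8322
Real part = 20/(2*3) = 3.3333
Imag part = 11.8322/(2*3) = 1.9720

3.3333 ± 1.9720i


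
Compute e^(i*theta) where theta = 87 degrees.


cos(87°) = 0.0523
sin(87°) = 0.9986

e^(i*87°) = 0.0523 + 0.9986i


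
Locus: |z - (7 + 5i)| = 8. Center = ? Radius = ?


|z - z0| = r is a circle with center z0 and radius r.
Center = (7, 5), radius = 8

Circle with center (7, 5) and radius 8


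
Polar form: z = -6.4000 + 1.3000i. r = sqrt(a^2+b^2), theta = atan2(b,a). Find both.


r = sqrt(40.96+1.69) = sqrt(42.65) = 6.5307
theta = atan2(1.3, -6.4) = 168.5180 degrees

r = 6.5307, theta = 168.5180 degrees


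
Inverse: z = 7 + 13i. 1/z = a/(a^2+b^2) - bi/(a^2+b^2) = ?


|z|^2 = 49+169 = 218
1/z = (7 - 13i)/218

1/z = 0.0321 - 0.0596i


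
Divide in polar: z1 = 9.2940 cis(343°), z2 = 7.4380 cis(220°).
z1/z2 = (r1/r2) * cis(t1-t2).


r = 9.2940 / 7.4380 = 1.2495
theta = 343° - 220° = 123° = 123° (mod 360)

1.2495 cis(123°)


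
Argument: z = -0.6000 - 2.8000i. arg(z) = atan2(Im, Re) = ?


Re = -0.6, Im = -2.8
arg = atan2(-2.8, -0.6) = -102.0948 degrees

arg(z) = -102.0948 degrees


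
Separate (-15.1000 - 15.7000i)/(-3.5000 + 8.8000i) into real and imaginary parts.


Multiply by conjugate: (-15.1000 - 15.7000i)(-3.5000 - 8.8000i) / ((-3.5)^2 + 8.8^2)
Numerator real = -15.1*(-3.5) - (15.7)*8.8 = -85.31
Numerator imag = -15.7*(-3.5) - (-15.1)*8.8 = 187.83
Denominator = 89.69
Re(z) = -85.31/89.69 = -0.9512
Im(z) = 187.83/89.69 = 2.0942

Re(z) = -0.9512, Im(z) = 2.0942


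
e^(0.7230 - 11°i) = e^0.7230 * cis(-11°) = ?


e^0.7230 = 2.0606
cos(-11°) = 0.9816
sin(-11°) = -0.1908
Real = 2.0606*0.9816 = 2.0227
Imag = 2.0606*(-0.1908) = -0.3932

2.0227 - 0.3932i


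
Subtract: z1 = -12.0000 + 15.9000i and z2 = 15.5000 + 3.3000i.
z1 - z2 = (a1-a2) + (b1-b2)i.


Real: -12 - 15.5 = -27.5
Imag: 15.9 - 3.3 = 12.6

-27.5000 + 12.6000i


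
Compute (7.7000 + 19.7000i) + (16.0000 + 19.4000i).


Real: 7.7 + 16 = 23.7
Imag: 19.7 + 19.4 = 39.1

23.7000 + 39.1000i


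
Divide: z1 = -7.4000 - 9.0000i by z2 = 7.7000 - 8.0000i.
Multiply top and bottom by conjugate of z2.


Conjugate of z2 = 7.7000 + 8.0000i
Numerator: (-7.4000 - 9.0000i)(7.7000 + 8.0000i) = 15.0200 - 128.5000i
Denominator: 7.7^2 + (-8)^2 = 123.29
Result = (15.0200 - 128.5000i)/123.29

0.1218 - 1.0423i


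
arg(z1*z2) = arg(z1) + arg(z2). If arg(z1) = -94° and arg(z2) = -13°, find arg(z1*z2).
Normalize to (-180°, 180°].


arg(z1*z2) = -94° - 13° = -107°
Normalized to (-180°, 180°]: -107°

-107°


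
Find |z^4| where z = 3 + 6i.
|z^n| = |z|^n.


|z| = sqrt(9+36) = sqrt(45) = 6.7082
|z^4| = |z|^4 = (sqrt(45))^4 = 45^2 = 2025

|z^4| = 2025


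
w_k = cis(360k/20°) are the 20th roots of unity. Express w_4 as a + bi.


Angle = 360*4/20 = 72°
a = cos(72°) = 0.3090
b = sin(72°) = 0.9511

0.3090 + 0.9511i


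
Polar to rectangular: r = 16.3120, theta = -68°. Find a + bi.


a = 16.3120*cos(-68°) = 16.3120*0.37461 = 6.1106
b = 16.3120*sin(-68°) = 16.3120*(-0.92718) = -15.1242

6.1106 - 15.1242i


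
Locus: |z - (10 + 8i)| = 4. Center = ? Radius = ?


|z - z0| = r is a circle with center z0 and radius r.
Center = (10, 8), radius = 4

Circle with center (10, 8) and radius 4


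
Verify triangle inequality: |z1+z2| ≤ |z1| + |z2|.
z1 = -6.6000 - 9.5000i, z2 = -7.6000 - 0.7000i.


|z1| = sqrt((-6.6)^2 + (-9.5)^2) = sqrt(133.81) = 11.5676
|z2| = sqrt((-7.6)^2 + (-0.7)^2) = sqrt(58.25) = 7.6322
z1+z2 = -14.2000 - 10.2000i
|z1+z2| = sqrt(305.68) = 17.4837
|z1|+|z2| = 11.5676 + 7.6322 = 19.1998

|z1+z2| = 17.4837 ≤ |z1|+|z2| = 19.1998 (verified)


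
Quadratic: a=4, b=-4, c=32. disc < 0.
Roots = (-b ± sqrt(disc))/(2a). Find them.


disc = (-4)^2 - 4*4*32 = 16 - 512 = -496
sqrt(|disc|) = sqrt(496) = 22.2711
Real part = 4/(2*4) = 0.5000
Imag part = 22.2711/(2*4) = 2.7839

0.5000 ± 2.7839i


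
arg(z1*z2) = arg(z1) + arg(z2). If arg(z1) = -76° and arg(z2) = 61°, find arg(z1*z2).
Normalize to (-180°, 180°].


arg(z1*z2) = -76° + 61° = -15°
Normalized to (-180°, 180°]: -15°

-15°


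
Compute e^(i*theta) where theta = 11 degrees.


cos(11°) = 0.9816
sin(11°) = 0.1908

e^(i*11°) = 0.9816 + 0.1908i


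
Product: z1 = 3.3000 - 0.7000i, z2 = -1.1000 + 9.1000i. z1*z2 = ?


Real = 3.3*(-1.1) - (-0.7)*9.1 = -3.63 - (-6.37) = 2.74
Imag = 3.3*9.1 - (1.1)*(-0.7) = 30.03 + 0.77 = 30.8

2.7400 + 30.8000i


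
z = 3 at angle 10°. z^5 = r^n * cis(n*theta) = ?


r^5 = 3^5 = 243
n*theta = 5*10° = 50° = 50° (mod 360)
a = 243*cos(50°) = 156.1974
b = 243*sin(50°) = 186.1488

243 cis(50°) = 156.1974 + 186.1488i


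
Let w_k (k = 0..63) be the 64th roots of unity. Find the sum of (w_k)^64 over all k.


The roots are w_k = w^k with w = e^(2*pi*i/64), and (w^k)^64 = (w^64)^k.
So S = 1 + u + u^2 + ... + u^(63) with u = w^64.
64 = 1*64 + 0, so 64 is a multiple of 64 and u = (w^64)^1 = 1.
Every one of the 64 terms equals 1: S = 64

S = 64


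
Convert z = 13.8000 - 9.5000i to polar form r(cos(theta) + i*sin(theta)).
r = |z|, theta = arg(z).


r = sqrt(190.44+90.25) = sqrt(280.69) = 16.7538
theta = atan2(-9.5, 13.8) = -34.5437 degrees

r = 16.7538, theta = -34.5437 degrees


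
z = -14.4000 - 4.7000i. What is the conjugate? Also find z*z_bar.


z_bar = -14.4000 + 4.7000i
z*z_bar = (-14.4)^2 + (-4.7)^2 = 207.36 + 22.09 = 229.45

z_bar = -14.4000 + 4.7000i, z*z_bar = 229.45


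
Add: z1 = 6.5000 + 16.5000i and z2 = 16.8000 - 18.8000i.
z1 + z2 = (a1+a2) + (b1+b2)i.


Real: 6.5 + 16.8 = 23.3
Imag: 16.5 - 18.8 = -2.3

23.3000 - 2.3000i


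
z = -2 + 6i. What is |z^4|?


|z| = sqrt(4+36) = sqrt(40) = 6.3246
|z^4| = |z|^4 = (sqrt(40))^4 = 40^2 = 1600

|z^4| = 1600


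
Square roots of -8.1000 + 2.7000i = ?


|z| = sqrt(65.61+7.29) = 8.5381
sqrt((|z|+a)/2) = sqrt((8.5381+(-8.1))/2) = sqrt(0.2191) = 0.4681
sqrt((|z|-a)/2) = sqrt((8.5381-(-8.1))/2) = sqrt(8.3191) = 2.8843

±(0.4681 + 2.8843i) i.e. 0.4681 + 2.8843i and -0.4681 - 2.8843i


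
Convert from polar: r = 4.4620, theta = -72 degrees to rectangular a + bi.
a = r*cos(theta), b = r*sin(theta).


a = 4.4620*cos(-72°) = 4.4620*0.309 = 1.3788
b = 4.4620*sin(-72°) = 4.4620*(-0.95106) = -4.2436

1.3788 - 4.2436i


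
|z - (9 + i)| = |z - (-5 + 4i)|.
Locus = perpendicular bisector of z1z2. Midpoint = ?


Equal distances means the locus is the perpendicular bisector of z1 and z2.
Midpoint = ((9+(-5))/2, (1+4)/2) = (2.0000, 2.5000)

Perpendicular bisector through (2.0000, 2.5000)


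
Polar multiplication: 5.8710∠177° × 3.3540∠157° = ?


r = 5.8710 * 3.3540 = 19.6913
theta = 177° + 157° = 334° = 334° (mod 360)

19.6913 cis(334°)


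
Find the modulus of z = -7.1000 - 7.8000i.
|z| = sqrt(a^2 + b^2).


|z| = sqrt((-7.1)^2 + (-7.8)^2) = sqrt(50.41 + 60.84) = sqrt(111.25) = 10.5475

|z| = 10.5475


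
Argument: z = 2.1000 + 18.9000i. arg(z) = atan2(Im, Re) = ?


Re = 2.1, Im = 18.9
arg = atan2(18.9, 2.1) = 83.6598 degrees

arg(z) = 83.6598 degrees


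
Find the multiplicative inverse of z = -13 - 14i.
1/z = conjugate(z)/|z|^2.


|z|^2 = 169+196 = 365
1/z = (-13 + 14i)/365

1/z = -0.0356 + 0.0384i


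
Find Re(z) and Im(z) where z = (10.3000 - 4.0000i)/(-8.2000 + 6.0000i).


Multiply by conjugate: (10.3000 - 4.0000i)(-8.2000 - 6.0000i) / ((-8.2)^2 + 6^2)
Numerator real = 10.3*(-8.2) - (4)*6 = -108.46
Numerator imag = -4*(-8.2) - 10.3*6 = -29
Denominator = 103.24
Re(z) = -108.46/103.24 = -1.0506
Im(z) = -29/103.24 = -0.2809

Re(z) = -1.0506, Im(z) = -0.2809


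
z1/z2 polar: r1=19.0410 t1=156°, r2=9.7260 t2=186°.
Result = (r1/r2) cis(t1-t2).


r = 19.0410 / 9.7260 = 1.9577
theta = 156° - 186° = -30° = 330° (mod 360)

1.9577 cis(330°)


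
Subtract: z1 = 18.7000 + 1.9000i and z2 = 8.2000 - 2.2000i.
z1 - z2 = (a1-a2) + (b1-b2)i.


Real: 18.7 - 8.2 = 10.5
Imag: 1.9 + 2.2 = 4.1

10.5000 + 4.1000i


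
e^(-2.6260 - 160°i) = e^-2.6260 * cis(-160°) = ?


e^-2.6260 = 0.0724
cos(-160°) = -0.9397
sin(-160°) = -0.342
Real = 0.0724*(-0.9397) = -0.0680
Imag = 0.0724*(-0.342) = -0.0248

-0.0680 - 0.0248i


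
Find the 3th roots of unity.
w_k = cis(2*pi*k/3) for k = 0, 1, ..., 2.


The 3th roots of unity are cis(360k/3°) for k=0..2
Angle step = 360/3 = 120°
Primitive root: cis(120°)
Primitive root = -0.5000 + 0.8660i

3 roots at angles: 0°, 120°, 240°


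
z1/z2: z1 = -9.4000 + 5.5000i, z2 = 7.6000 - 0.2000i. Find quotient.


Conjugate of z2 = 7.6000 + 0.2000i
Numerator: (-9.4000 + 5.5000i)(7.6000 + 0.2000i) = -72.5400 + 39.9200i
Denominator: 7.6^2 + (-0.2)^2 = 57.8
Result = (-72.5400 + 39.9200i)/57.8

-1.2550 + 0.6907i


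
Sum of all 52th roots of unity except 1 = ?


With w = e^(2*pi*i/52), all 52 of the 52th roots of unity w^0 = 1, w, ..., w^(51) sum to 0: 1 + w + ... + w^(51) = (1 - w^52)/(1 - w) = 0 since w^52 = 1, w ≠ 1.
Removing the root 1: w + w^2 + ... + w^(51) = 0 - 1 = -1

Sum = -1


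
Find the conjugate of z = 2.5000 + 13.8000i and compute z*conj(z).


z_bar = 2.5000 - 13.8000i
z*z_bar = 2.5^2 + 13.8^2 = 6.25 + 190.44 = 196.69

z_bar = 2.5000 - 13.8000i, z*z_bar = 196.69


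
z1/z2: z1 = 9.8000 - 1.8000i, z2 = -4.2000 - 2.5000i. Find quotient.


Conjugate of z2 = -4.2000 + 2.5000i
Numerator: (9.8000 - 1.8000i)(-4.2000 + 2.5000i) = -36.6600 + 32.0600i
Denominator: (-4.2)^2 + (-2.5)^2 = 23.89
Result = (-36.6600 + 32.0600i)/23.89

-1.5345 + 1.3420i


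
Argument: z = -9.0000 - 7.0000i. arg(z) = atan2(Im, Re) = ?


Re = -9, Im = -7
arg = atan2(-7, -9) = -142.1250 degrees

arg(z) = -142.1250 degrees


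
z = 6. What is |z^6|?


|z| = sqrt(36+0) = sqrt(36) = 6
|z^6| = |z|^6 = 6^6 = 46656

|z^6| = 46656


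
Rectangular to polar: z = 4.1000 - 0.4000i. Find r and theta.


r = sqrt(16.81+0.16) = sqrt(16.97) = 4.1195
theta = atan2(-0.4, 4.1) = -5.5722 degrees

r = 4.1195, theta = -5.5722 degrees


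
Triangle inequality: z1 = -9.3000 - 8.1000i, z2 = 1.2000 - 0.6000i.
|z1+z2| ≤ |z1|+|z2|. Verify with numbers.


|z1| = sqrt((-9.3)^2 + (-8.1)^2) = sqrt(152.1) = 12.3329
|z2| = sqrt(1.2^2 + (-0.6)^2) = sqrt(1.8) = 1.3416
z1+z2 = -8.1000 - 8.7000i
|z1+z2| = sqrt(141.3) = 11.8870
|z1|+|z2| = 12.3329 + 1.3416 = 13.6745

|z1+z2| = 11.8870 ≤ |z1|+|z2| = 13.6745 (verified)


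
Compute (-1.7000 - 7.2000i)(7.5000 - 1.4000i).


Real = -1.7*7.5 - (-7.2)*(-1.4) = -12.75 - 10.08 = -22.83
Imag = -1.7*(-1.4) + 7.5*(-7.2) = 2.38 - (54) = -51.62

-22.8300 - 51.6200i


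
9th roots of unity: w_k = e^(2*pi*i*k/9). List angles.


The 9th roots of unity are cis(360k/9°) for k=0..8
Angle step = 360/9 = 40°
Primitive root: cis(40°)
Primitive root = 0.7660 + 0.6428i

9 roots at angles: 0°, 40°, 80°, 120°, 160°, 200°, 240°, 280°, 320°


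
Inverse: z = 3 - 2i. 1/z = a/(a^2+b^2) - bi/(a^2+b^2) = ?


|z|^2 = 9+4 = 13
1/z = (3 + 2i)/13

1/z = 0.2308 + 0.1538i


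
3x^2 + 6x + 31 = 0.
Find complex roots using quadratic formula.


disc = 6^2 - 4*3*31 = 36 - 372 = -336
sqrt(|disc|) = sqrt(336) = 18.3303
Real part = -6/(2*3) = -1.0000
Imag part = 18.3303/(2*3) = 3.0551

-1.0000 ± 3.0551i


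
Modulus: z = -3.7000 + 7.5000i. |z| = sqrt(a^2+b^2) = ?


|z| = sqrt((-3.7)^2 + 7.5^2) = sqrt(13.69 + 56.25) = sqrt(69.94) = 8.3630

|z| = 8.3630


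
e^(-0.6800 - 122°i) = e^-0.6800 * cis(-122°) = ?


e^-0.6800 = 0.5066
cos(-122°) = -0.52992
sin(-122°) = -0.848
Real = 0.5066*(-0.52992) = -0.2685
Imag = 0.5066*(-0.848) = -0.4296

-0.2685 - 0.4296i


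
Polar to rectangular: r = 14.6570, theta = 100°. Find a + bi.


a = 14.6570*cos(100°) = 14.6570*(-0.17365) = -2.5452
b = 14.6570*sin(100°) = 14.6570*0.984808 = 14.4343

-2.5452 + 14.4343i


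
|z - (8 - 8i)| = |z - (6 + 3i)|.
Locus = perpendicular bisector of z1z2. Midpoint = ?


Equal distances means the locus is the perpendicular bisector of z1 and z2.
Midpoint = ((8+6)/2, (-8+3)/2) = (7.0000, -2.5000)

Perpendicular bisector through (7.0000, -2.5000)


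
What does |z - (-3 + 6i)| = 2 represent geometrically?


|z - z0| = r is a circle with center z0 and radius r.
Center = (-3, 6), radius = 2

Circle with center (-3, 6) and radius 2


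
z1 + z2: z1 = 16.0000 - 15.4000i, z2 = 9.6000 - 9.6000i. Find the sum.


Real: 16 + 9.6 = 25.6
Imag: -15.4 - 9.6 = -25

25.6000 - 25.0000i


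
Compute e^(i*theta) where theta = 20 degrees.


cos(20°) = 0.9397
sin(20°) = 0.3420

e^(i*20°) = 0.9397 + 0.3420i


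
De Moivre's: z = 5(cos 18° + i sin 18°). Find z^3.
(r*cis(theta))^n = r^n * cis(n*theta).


r^3 = 5^3 = 125
n*theta = 3*18° = 54° = 54° (mod 360)
a = 125*cos(54°) = 73.4732
b = 125*sin(54°) = 101.1271

125 cis(54°) = 73.4732 + 101.1271i


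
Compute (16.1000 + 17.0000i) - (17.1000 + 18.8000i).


Real: 16.1 - 17.1 = -1
Imag: 17 - 18.8 = -1.8

-1.0000 - 1.8000i


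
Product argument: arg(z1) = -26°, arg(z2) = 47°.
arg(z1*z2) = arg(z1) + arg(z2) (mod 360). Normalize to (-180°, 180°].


arg(z1*z2) = -26° + 47° = 21°
Normalized to (-180°, 180°]: 21°

21°


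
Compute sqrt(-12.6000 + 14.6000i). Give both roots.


|z| = sqrt(158.76+213.16) = 19.2852
sqrt((|z|+a)/2) = sqrt((19.2852+(-12.6))/2) = sqrt(3.3426) = 1.8283
sqrt((|z|-a)/2) = sqrt((19.2852-(-12.6))/2) = sqrt(15.9426) = 3.9928

±(1.8283 + 3.9928i) i.e. 1.8283 + 3.9928i and -1.8283 - 3.9928i


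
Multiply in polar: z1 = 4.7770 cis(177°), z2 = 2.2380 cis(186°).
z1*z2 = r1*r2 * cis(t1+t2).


r = 4.7770 * 2.2380 = 10.6909
theta = 177° + 186° = 363° = 3° (mod 360)

10.6909 cis(3°)


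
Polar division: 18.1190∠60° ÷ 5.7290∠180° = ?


r = 18.1190 / 5.7290 = 3.1627
theta = 60° - 180° = -120° = 240° (mod 360)

3.1627 cis(240°)


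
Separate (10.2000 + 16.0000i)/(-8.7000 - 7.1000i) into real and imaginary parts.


Multiply by conjugate: (10.2000 + 16.0000i)(-8.7000 + 7.1000i) / ((-8.7)^2 + (-7.1)^2)
Numerator real = 10.2*(-8.7) + 16*(-7.1) = -202.34
Numerator imag = 16*(-8.7) - 10.2*(-7.1) = -66.78
Denominator = 126.1
Re(z) = -202.34/126.1 = -1.6046
Im(z) = -66.78/126.1 = -0.5296

Re(z) = -1.6046, Im(z) = -0.5296


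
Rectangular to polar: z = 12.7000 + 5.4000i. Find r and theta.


r = sqrt(161.29+29.16) = sqrt(190.45) = 13.8004
theta = atan2(5.4, 12.7) = 23.0350 degrees

r = 13.8004, theta = 23.0350 degrees


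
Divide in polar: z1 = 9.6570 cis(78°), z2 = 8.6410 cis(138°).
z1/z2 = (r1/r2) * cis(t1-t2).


r = 9.6570 / 8.6410 = 1.1176
theta = 78° - 138° = -60° = 300° (mod 360)

1.1176 cis(300°)


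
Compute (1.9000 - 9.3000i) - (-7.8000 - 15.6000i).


Real: 1.9 + 7.8 = 9.7
Imag: -9.3 + 15.6 = 6.3

9.7000 + 6.3000i


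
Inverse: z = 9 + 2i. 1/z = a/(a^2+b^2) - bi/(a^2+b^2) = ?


|z|^2 = 81+4 = 85
1/z = (9 - 2i)/85

1/z = 0.1059 - 0.0235i


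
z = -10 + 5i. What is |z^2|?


|z| = sqrt(100+25) = sqrt(125) = 11.1803
|z^2| = |z|^2 = (sqrt(125))^2 = 125

|z^2| = 125


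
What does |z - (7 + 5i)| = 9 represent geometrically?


|z - z0| = r is a circle with center z0 and radius r.
Center = (7, 5), radius = 9

Circle with center (7, 5) and radius 9


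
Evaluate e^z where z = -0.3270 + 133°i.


e^-0.3270 = 0.7211
cos(133°) = -0.682
sin(133°) = 0.7314
Real = 0.7211*(-0.682) = -0.4918
Imag = 0.7211*0.7314 = 0.5274

-0.4918 + 0.5274i


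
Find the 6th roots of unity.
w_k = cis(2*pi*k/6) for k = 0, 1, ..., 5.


The 6th roots of unity are cis(360k/6°) for k=0..5
Angle step = 360/6 = 60°
Primitive root: cis(60°)
Primitive root = 0.5000 + 0.8660i

6 roots at angles: 0°, 60°, 120°, 180°, 240°, 300°


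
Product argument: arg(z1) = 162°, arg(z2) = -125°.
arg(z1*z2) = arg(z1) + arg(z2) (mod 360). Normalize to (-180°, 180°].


arg(z1*z2) = 162° - 125° = 37°
Normalized to (-180°, 180°]: 37°

37°


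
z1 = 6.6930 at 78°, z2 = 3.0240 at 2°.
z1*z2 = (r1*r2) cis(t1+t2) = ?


r = 6.6930 * 3.0240 = 20.2396
theta = 78° + 2° = 80° = 80° (mod 360)

20.2396 cis(80°)


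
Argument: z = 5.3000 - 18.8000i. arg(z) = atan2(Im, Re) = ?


Re = 5.3, Im = -18.8
arg = atan2(-18.8, 5.3) = -74.2561 degrees

arg(z) = -74.2561 degrees


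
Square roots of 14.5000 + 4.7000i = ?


|z| = sqrt(210.25+22.09) = 15.2427
sqrt((|z|+a)/2) = sqrt((15.2427+14.5)/2) = sqrt(14.8714) = 3.8563
sqrt((|z|-a)/2) = sqrt((15.2427-14.5)/2) = sqrt(0.3714) = 0.6094

±(3.8563 + 0.6094i) i.e. 3.8563 + 0.6094i and -3.8563 - 0.6094i


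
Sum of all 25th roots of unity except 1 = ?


With w = e^(2*pi*i/25), all 25 of the 25th roots of unity w^0 = 1, w, ..., w^(24) sum to 0: 1 + w + ... + w^(24) = (1 - w^25)/(1 - w) = 0 since w^25 = 1, w ≠ 1.
Removing the root 1: w + w^2 + ... + w^(24) = 0 - 1 = -1

Sum = -1


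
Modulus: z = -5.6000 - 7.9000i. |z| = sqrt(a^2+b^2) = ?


|z| = sqrt((-5.6)^2 + (-7.9)^2) = sqrt(31.36 + 62.41) = sqrt(93.77) = 9.6835

|z| = 9.6835


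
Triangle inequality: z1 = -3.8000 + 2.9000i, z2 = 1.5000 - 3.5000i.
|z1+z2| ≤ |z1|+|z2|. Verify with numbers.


|z1| = sqrt((-3.8)^2 + 2.9^2) = sqrt(22.85) = 4.7802
|z2| = sqrt(1.5^2 + (-3.5)^2) = sqrt(14.5) = 3.8079
z1+z2 = -2.3000 - 0.6000i
|z1+z2| = sqrt(5.65) = 2.3770
|z1|+|z2| = 4.7802 + 3.8079 = 8.5881

|z1+z2| = 2.3770 ≤ |z1|+|z2| = 8.5881 (verified)


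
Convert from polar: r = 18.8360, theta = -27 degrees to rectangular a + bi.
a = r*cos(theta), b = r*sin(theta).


a = 18.8360*cos(-27°) = 18.8360*0.891007 = 16.7830
b = 18.8360*sin(-27°) = 18.8360*(-0.45399) = -8.5514

16.7830 - 8.5514i


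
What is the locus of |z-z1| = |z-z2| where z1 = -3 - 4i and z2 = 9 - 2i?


Equal distances means the locus is the perpendicular bisector of z1 and z2.
Midpoint = ((-3+9)/2, (-4+(-2))/2) = (3.0000, -3.0000)

Perpendicular bisector through (3.0000, -3.0000)


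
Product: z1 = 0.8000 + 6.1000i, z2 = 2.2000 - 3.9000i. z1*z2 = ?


Real = 0.8*2.2 - 6.1*(-3.9) = 1.76 - (-23.79) = 25.55
Imag = 0.8*(-3.9) + 2.2*6.1 = -3.12 + 13.42 = 10.3

25.5500 + 10.3000i


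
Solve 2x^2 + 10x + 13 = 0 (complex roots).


disc = 10^2 - 4*2*13 = 100 - 104 = -4
sqrt(|disc|) = sqrt(4) = 2.0000
Real part = -10/(2*2) = -2.5000
Imag part = 2.0000/(2*2) = 0.5000

-2.5000 ± 0.5000i


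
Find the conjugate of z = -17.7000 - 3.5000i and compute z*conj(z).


z_bar = -17.7000 + 3.5000i
z*z_bar = (-17.7)^2 + (-3.5)^2 = 313.29 + 12.25 = 325.54

z_bar = -17.7000 + 3.5000i, z*z_bar = 325.54


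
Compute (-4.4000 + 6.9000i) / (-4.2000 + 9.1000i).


Conjugate of z2 = -4.2000 - 9.1000i
Numerator: (-4.4000 + 6.9000i)(-4.2000 - 9.1000i) = 81.2700 + 11.0600i
Denominator: (-4.2)^2 + 9.1^2 = 100.45
Result = (81.2700 + 11.0600i)/100.45

0.8091 + 0.1101i


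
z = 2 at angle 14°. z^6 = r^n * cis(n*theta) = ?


r^6 = 2^6 = 64
n*theta = 6*14° = 84° = 84° (mod 360)
a = 64*cos(84°) = 6.6898
b = 64*sin(84°) = 63.6494

64 cis(84°) = 6.6898 + 63.6494i


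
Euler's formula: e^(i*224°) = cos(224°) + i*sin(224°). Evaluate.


cos(224°) = -0.7193
sin(224°) = -0.6947

e^(i*224°) = -0.7193 - 0.6947i


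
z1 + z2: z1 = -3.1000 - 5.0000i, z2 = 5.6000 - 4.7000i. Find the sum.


Real: -3.1 + 5.6 = 2.5
Imag: -5 - 4.7 = -9.7

2.5000 - 9.7000i


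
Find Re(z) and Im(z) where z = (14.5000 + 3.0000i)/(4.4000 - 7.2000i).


Multiply by conjugate: (14.5000 + 3.0000i)(4.4000 + 7.2000i) / (4.4^2 + (-7.2)^2)
Numerator real = 14.5*4.4 + 3*(-7.2) = 42.2
Numerator imag = 3*4.4 - 14.5*(-7.2) = 117.6
Denominator = 71.2
Re(z) = 42.2/71.2 = 0.5927
Im(z) = 117.6/71.2 = 1.6517

Re(z) = 0.5927, Im(z) = 1.6517


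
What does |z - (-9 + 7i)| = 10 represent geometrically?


|z - z0| = r is a circle with center z0 and radius r.
Center = (-9, 7), radius = 10

Circle with center (-9, 7) and radius 10


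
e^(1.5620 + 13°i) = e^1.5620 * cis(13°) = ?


e^1.5620 = 4.7683
cos(13°) = 0.97437
sin(13°) = 0.22495
Real = 4.7683*0.97437 = 4.6461
Imag = 4.7683*0.22495 = 1.0726

4.6461 + 1.0726i


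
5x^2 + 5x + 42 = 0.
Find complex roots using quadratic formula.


disc = 5^2 - 4*5*42 = 25 - 840 = -815
sqrt(|disc|) = sqrt(815) = 28.5482
Real part = -5/(2*5) = -0.5000
Imag part = 28.5482/(2*5) = 2.8548

-0.5000 ± 2.8548i


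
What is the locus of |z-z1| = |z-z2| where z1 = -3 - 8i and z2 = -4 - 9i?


Equal distances means the locus is the perpendicular bisector of z1 and z2.
Midpoint = ((-3+(-4))/2, (-8+(-9))/2) = (-3.5000, -8.5000)

Perpendicular bisector through (-3.5000, -8.5000)


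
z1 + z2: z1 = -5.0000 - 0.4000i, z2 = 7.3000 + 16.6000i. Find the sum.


Real: -5 + 7.3 = 2.3
Imag: -0.4 + 16.6 = 16.2

2.3000 + 16.2000i


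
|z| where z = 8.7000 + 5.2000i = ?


|z| = sqrt(8.7^2 + 5.2^2) = sqrt(75.69 + 27.04) = sqrt(102.73) = 10.1356

|z| = 10.1356


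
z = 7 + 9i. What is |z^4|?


|z| = sqrt(49+81) = sqrt(130) = 11.4018
|z^4| = |z|^4 = (sqrt(130))^4 = 130^2 = 16900

|z^4| = 16900


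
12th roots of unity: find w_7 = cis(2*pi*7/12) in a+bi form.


Angle = 360*7/12 = 210°
a = cos(210°) = -0.8660
b = sin(210°) = -0.5000

-0.8660 - 0.5000i


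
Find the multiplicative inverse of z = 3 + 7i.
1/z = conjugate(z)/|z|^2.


|z|^2 = 9+49 = 58
1/z = (3 - 7i)/58

1/z = 0.0517 - 0.1207i


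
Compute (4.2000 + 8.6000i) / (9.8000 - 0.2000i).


Conjugate of z2 = 9.8000 + 0.2000i
Numerator: (4.2000 + 8.6000i)(9.8000 + 0.2000i) = 39.4400 + 85.1200i
Denominator: 9.8^2 + (-0.2)^2 = 96.08
Result = (39.4400 + 85.1200i)/96.08

0.4105 + 0.8859i


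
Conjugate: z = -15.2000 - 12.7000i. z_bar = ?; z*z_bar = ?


z_bar = -15.2000 + 12.7000i
z*z_bar = (-15.2)^2 + (-12.7)^2 = 231.04 + 161.29 = 392.33

z_bar = -15.2000 + 12.7000i, z*z_bar = 392.33


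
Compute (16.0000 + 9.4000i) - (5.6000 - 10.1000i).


Real: 16 - 5.6 = 10.4
Imag: 9.4 + 10.1 = 19.5

10.4000 + 19.5000i


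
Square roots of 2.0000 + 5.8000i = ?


|z| = sqrt(4+33.64) = 6.1351
sqrt((|z|+a)/2) = sqrt((6.1351+2)/2) = sqrt(4.0676) = 2.0168
sqrt((|z|-a)/2) = sqrt((6.1351-2)/2) = sqrt(2.0676) = 1.4379

±(2.0168 + 1.4379i) i.e. 2.0168 + 1.4379i and -2.0168 - 1.4379i


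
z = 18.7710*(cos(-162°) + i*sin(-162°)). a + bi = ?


a = 18.7710*cos(-162°) = 18.7710*(-0.95106) = -17.8523
b = 18.7710*sin(-162°) = 18.7710*(-0.30902) = -5.8006

-17.8523 - 5.8006i


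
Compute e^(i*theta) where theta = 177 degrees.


cos(177°) = -0.9986
sin(177°) = 0.0523

e^(i*177°) = -0.9986 + 0.0523i


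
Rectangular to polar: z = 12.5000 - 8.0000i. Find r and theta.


r = sqrt(156.25+64) = sqrt(220.25) = 14.8408
theta = atan2(-8, 12.5) = -32.6192 degrees

r = 14.8408, theta = -32.6192 degrees


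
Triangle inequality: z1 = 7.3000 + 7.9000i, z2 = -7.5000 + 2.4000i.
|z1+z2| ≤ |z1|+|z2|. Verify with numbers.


|z1| = sqrt(7.3^2 + 7.9^2) = sqrt(115.7) = 10.7564
|z2| = sqrt((-7.5)^2 + 2.4^2) = sqrt(62.01) = 7.8746
z1+z2 = -0.2000 + 10.3000i
|z1+z2| = sqrt(106.13) = 10.3019
|z1|+|z2| = 10.7564 + 7.8746 = 18.6310

|z1+z2| = 10.3019 ≤ |z1|+|z2| = 18.6310 (verified)


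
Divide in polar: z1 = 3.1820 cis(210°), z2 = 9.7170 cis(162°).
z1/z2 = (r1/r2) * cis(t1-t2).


r = 3.1820 / 9.7170 = 0.3275
theta = 210° - 162° = 48° = 48° (mod 360)

0.3275 cis(48°)


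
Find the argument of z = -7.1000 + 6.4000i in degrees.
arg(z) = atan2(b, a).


Re = -7.1, Im = 6.4
arg = atan2(6.4, -7.1) = 137.9682 degrees

arg(z) = 137.9682 degrees


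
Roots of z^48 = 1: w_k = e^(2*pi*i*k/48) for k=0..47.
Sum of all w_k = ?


The sum of all 48th roots of unity is 0.
Geometric series: (1 - w^48)/(1 - w) = (1-1)/(1-w) = 0 since w^48 = 1, w ≠ 1.
Alternatively: coefficient of z^47 in z^48 - 1 is 0.

0


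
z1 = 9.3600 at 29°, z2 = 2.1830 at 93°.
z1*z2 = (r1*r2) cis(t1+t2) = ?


r = 9.3600 * 2.1830 = 20.4329
theta = 29° + 93° = 122° = 122° (mod 360)

20.4329 cis(122°)


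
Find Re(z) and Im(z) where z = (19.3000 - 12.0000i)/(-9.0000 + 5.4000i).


Multiply by conjugate: (19.3000 - 12.0000i)(-9.0000 - 5.4000i) / ((-9)^2 + 5.4^2)
Numerator real = 19.3*(-9) - (12)*5.4 = -238.5
Numerator imag = -12*(-9) - 19.3*5.4 = 3.78
Denominator = 110.16
Re(z) = -238.5/110.16 = -2.1650
Im(z) = 3.78/110.16 = 0.0343

Re(z) = -2.1650, Im(z) = 0.0343


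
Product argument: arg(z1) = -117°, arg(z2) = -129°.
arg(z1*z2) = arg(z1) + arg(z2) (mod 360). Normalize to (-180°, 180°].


arg(z1*z2) = -117° - 129° = -246°
Normalized to (-180°, 180°]: 114°

114°


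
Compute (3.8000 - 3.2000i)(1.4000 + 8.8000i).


Real = 3.8*1.4 - (-3.2)*8.8 = 5.32 - (-28.16) = 33.48
Imag = 3.8*8.8 + 1.4*(-3.2) = 33.44 - (4.48) = 28.96

33.4800 + 28.9600i


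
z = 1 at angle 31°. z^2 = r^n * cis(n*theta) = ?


r^2 = 1^2 = 1
n*theta = 2*31° = 62° = 62° (mod 360)
a = 1*cos(62°) = 0.4695
b = 1*sin(62°) = 0.8829

1 cis(62°) = 0.4695 + 0.8829i


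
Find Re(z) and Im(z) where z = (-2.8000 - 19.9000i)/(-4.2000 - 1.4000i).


Multiply by conjugate: (-2.8000 - 19.9000i)(-4.2000 + 1.4000i) / ((-4.2)^2 + (-1.4)^2)
Numerator real = -2.8*(-4.2) - (19.9)*(-1.4) = 39.62
Numerator imag = -19.9*(-4.2) - (-2.8)*(-1.4) = 79.66
Denominator = 19.6
Re(z) = 39.62/19.6 = 2.0214
Im(z) = 79.66/19.6 = 4.0643

Re(z) = 2.0214, Im(z) = 4.0643


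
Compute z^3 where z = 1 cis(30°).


r^3 = 1^3 = 1
n*theta = 3*30° = 90° = 90° (mod 360)
a = 1*cos(90°) = 0
b = 1*sin(90°) = 1.0000

1 cis(90°) = 0 + 1.0000i


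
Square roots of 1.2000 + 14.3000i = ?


|z| = sqrt(1.44+204.49) = 14.3503
sqrt((|z|+a)/2) = sqrt((14.3503+1.2)/2) = sqrt(7.7751) = 2.7884
sqrt((|z|-a)/2) = sqrt((14.3503-1.2)/2) = sqrt(6.5751) = 2.5642

±(2.7884 + 2.5642i) i.e. 2.7884 + 2.5642i and -2.7884 - 2.5642i


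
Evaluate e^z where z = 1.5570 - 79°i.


e^1.5570 = 4.7446
cos(-79°) = 0.1908
sin(-79°) = -0.98163
Real = 4.7446*0.1908 = 0.9053
Imag = 4.7446*(-0.98163) = -4.6574

0.9053 - 4.6574i


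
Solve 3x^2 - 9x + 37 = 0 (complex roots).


disc = (-9)^2 - 4*3*37 = 81 - 444 = -363
sqrt(|disc|) = sqrt(363) = 19.0526
Real part = 9/(2*3) = 1.5000
Imag part = 19.0526/(2*3) = 3.1754

1.5000 ± 3.1754i


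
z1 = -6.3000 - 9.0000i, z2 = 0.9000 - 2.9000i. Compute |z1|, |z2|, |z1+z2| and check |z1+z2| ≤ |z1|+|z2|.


|z1| = sqrt((-6.3)^2 + (-9)^2) = sqrt(120.69) = 10.9859
|z2| = sqrt(0.9^2 + (-2.9)^2) = sqrt(9.22) = 3.0364
z1+z2 = -5.4000 - 11.9000i
|z1+z2| = sqrt(170.77) = 13.0679
|z1|+|z2| = 10.9859 + 3.0364 = 14.0223

|z1+z2| = 13.0679 ≤ |z1|+|z2| = 14.0223 (verified)
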